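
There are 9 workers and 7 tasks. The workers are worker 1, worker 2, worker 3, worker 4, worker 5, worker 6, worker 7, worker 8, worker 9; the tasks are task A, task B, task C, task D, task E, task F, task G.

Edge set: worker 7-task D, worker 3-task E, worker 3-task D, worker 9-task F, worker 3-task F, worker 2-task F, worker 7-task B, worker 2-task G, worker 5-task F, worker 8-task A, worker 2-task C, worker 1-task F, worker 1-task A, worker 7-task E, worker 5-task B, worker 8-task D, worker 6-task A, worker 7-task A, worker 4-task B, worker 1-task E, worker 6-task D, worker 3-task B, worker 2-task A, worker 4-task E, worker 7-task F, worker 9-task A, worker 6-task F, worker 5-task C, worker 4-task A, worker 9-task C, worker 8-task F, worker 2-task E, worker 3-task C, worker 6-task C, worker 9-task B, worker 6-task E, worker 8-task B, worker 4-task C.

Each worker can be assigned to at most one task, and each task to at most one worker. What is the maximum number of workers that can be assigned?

For example, pair worker 1-task E, worker 2-task G, worker 3-task D, worker 4-task C, worker 5-task B, worker 6-task F, worker 7-task A.
The set {worker 1, worker 3, worker 4, worker 5, worker 6, worker 7, worker 8, worker 9} has only 6 neighbours ({task A, task B, task C, task D, task E, task F}), so by Hall's theorem at most 7 of the 9 workers can be matched.

7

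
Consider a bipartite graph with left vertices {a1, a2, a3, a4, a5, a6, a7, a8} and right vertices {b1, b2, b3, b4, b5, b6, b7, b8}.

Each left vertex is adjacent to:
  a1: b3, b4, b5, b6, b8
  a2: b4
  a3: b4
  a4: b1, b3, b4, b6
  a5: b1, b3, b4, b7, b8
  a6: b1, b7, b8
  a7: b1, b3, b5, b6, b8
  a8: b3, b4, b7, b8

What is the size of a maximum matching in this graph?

7

For example, pair a1–b5, a2–b4, a4–b6, a5–b7, a6–b8, a7–b1, a8–b3.
The set {a2, a3} has only 1 neighbour ({b4}), so by Hall's theorem at most 7 of the 8 left vertices can be matched.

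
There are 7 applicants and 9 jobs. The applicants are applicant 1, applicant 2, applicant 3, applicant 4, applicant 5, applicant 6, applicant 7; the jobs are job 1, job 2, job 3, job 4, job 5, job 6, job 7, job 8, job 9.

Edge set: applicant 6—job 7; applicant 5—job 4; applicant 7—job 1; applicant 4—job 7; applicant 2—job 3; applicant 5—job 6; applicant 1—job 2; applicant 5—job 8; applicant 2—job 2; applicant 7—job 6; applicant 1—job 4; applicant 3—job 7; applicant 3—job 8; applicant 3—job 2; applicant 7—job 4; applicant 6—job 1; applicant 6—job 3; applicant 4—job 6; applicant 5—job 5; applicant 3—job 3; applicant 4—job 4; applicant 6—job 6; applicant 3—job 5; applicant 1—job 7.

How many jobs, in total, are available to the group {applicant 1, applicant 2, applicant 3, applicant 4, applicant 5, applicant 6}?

8

The union of neighbours of {applicant 1, applicant 2, applicant 3, applicant 4, applicant 5, applicant 6} is {job 1, job 2, job 3, job 4, job 5, job 6, job 7, job 8}, which has 8 elements.
Since |N(S)| = 8 ≥ |S| = 6, Hall's condition holds for this subset.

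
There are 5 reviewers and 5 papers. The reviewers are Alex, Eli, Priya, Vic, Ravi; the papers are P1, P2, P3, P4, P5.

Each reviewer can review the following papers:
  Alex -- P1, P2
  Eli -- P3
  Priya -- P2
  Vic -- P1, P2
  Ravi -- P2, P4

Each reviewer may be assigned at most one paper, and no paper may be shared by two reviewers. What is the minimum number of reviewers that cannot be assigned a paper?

A valid assignment of size 4: Alex-P1, Eli-P3, Priya-P2, Ravi-P4.
The set {Alex, Priya, Vic} has only 2 neighbours ({P1, P2}), so by Hall's theorem at most 4 of the 5 reviewers can be matched.
That matches 4 of the 5, leaving 1 unmatched; no matching can do better.

1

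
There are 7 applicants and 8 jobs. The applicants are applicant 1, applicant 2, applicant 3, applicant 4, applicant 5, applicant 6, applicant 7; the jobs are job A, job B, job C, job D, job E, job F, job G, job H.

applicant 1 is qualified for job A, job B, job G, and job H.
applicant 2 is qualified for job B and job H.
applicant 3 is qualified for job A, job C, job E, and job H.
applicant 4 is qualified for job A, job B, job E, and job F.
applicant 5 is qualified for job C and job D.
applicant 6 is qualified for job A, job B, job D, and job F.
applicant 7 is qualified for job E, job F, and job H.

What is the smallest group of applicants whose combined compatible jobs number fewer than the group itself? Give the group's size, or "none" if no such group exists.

none

A matching saturating every applicant exists, for instance applicant 1→job G, applicant 2→job B, applicant 3→job A, applicant 4→job E, applicant 5→job D, applicant 6→job F, applicant 7→job H.
By Hall's marriage theorem, this means |N(S)| ≥ |S| for every subset S, so no violating subset exists.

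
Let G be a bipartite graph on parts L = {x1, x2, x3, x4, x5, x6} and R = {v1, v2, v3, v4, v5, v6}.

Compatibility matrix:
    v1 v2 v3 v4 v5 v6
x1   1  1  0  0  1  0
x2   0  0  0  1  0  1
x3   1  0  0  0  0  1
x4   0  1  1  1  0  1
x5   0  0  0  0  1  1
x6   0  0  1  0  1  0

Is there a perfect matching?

Yes

For example, pair x1–v1, x2–v4, x3–v6, x4–v2, x5–v5, x6–v3.
All 6 left vertices are covered.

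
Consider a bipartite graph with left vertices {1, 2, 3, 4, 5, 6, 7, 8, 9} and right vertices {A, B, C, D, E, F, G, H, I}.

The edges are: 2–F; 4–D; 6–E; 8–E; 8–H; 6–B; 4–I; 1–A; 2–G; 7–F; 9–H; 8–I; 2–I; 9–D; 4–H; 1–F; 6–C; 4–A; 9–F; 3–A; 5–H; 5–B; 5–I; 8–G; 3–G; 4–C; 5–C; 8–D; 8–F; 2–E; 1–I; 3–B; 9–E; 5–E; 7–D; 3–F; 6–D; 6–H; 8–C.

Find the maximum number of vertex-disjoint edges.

9

For example, pair 1-A, 2-G, 3-F, 4-I, 5-E, 6-B, 7-D, 8-C, 9-H.
This saturates every left vertex, so 9 is the maximum.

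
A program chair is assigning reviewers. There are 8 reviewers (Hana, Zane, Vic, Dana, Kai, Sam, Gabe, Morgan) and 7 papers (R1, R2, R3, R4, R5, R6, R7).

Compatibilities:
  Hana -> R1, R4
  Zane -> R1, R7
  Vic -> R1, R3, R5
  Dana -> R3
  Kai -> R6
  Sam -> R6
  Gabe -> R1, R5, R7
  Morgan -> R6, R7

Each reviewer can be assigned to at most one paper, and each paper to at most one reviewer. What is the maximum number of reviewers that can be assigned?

6

For example, pair Hana→R4, Zane→R1, Vic→R5, Dana→R3, Kai→R6, Gabe→R7.
The set {Zane, Vic, Dana, Kai, Sam, Gabe, Morgan} has only 5 neighbours ({R1, R3, R5, R6, R7}), so by Hall's theorem at most 6 of the 8 reviewers can be matched.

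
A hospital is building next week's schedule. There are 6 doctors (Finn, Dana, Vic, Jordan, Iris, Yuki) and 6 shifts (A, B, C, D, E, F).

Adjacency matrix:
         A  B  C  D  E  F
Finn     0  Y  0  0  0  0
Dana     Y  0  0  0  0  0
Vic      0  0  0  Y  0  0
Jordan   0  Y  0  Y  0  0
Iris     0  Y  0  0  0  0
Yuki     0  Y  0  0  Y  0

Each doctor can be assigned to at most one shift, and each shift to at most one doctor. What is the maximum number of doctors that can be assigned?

A valid assignment of size 4: Finn-B, Dana-A, Vic-D, Yuki-E.
The set {Finn, Vic, Jordan, Iris} has only 2 neighbours ({B, D}), so by Hall's theorem at most 4 of the 6 doctors can be matched.

4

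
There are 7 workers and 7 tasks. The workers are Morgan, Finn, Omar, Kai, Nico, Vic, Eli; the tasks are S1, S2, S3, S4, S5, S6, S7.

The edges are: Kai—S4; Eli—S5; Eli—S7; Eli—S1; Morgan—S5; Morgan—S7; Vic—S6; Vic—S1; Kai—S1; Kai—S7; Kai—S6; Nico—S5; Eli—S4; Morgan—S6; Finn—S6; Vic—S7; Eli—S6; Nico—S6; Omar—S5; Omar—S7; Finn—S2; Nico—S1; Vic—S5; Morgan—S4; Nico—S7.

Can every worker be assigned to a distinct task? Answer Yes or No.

No

The set {Morgan, Omar, Kai, Nico, Vic, Eli} has only 5 neighbours ({S1, S4, S5, S6, S7}), so by Hall's theorem at most 6 of the 7 workers can be matched.
Hence no matching covers every worker.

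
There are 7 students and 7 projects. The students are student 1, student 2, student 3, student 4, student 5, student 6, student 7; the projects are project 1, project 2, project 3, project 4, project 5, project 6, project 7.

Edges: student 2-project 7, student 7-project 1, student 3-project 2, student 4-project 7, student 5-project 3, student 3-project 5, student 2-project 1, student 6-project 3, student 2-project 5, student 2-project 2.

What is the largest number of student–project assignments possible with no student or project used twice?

5

One maximum matching: student 2→project 2, student 3→project 5, student 4→project 7, student 5→project 3, student 7→project 1.
The set {student 1, student 5, student 6} has only 1 neighbour ({project 3}), so by Hall's theorem at most 5 of the 7 students can be matched.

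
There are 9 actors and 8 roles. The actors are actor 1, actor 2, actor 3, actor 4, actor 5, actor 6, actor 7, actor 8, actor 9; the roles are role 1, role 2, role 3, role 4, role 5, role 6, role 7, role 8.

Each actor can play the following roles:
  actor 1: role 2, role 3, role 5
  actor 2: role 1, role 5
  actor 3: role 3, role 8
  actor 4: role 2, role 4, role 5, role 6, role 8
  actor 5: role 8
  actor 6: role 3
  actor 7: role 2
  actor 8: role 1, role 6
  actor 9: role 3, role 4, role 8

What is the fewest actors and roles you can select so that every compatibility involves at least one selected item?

The 7 edges actor 1–role 5, actor 2–role 1, actor 3–role 3, actor 4–role 4, actor 5–role 8, actor 7–role 2, actor 8–role 6 form a matching, so any vertex cover needs at least 7 vertices (one per matched edge).
Conversely {role 1, role 2, role 3, role 4, role 5, role 6, role 8} meets every edge and has exactly 7 vertices, so 7 is optimal.

7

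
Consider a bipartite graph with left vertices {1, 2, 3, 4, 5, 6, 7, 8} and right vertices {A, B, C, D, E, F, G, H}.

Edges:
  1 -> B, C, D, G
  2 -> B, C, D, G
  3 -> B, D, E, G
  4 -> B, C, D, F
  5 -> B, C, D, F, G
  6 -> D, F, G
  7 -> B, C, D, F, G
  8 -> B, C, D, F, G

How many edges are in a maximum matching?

A valid assignment of size 6: 1–C, 2–G, 3–E, 4–B, 5–D, 6–F.
The set {1, 2, 4, 5, 6, 7, 8} has only 5 neighbours ({B, C, D, F, G}), so by Hall's theorem at most 6 of the 8 left vertices can be matched.

6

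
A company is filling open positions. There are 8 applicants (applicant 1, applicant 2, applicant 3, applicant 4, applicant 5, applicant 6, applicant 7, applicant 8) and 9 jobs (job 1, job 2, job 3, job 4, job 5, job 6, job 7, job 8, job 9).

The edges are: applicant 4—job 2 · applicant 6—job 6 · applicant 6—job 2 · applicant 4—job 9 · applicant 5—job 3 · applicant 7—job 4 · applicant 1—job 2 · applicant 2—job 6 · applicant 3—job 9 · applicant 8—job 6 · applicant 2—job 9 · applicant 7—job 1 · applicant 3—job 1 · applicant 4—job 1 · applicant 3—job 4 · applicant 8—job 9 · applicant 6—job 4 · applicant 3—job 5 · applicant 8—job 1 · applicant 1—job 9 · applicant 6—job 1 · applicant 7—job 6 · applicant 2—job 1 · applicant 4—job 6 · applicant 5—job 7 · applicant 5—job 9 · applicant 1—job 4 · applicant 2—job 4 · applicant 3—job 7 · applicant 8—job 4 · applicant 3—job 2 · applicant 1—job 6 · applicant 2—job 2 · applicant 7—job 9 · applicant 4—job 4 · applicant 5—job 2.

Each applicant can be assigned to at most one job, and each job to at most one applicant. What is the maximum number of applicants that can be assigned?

One maximum matching: applicant 1-job 6, applicant 2-job 4, applicant 3-job 5, applicant 4-job 1, applicant 5-job 7, applicant 6-job 2, applicant 7-job 9.
The set {applicant 1, applicant 2, applicant 4, applicant 6, applicant 7, applicant 8} has only 5 neighbours ({job 1, job 2, job 4, job 6, job 9}), so by Hall's theorem at most 7 of the 8 applicants can be matched.

7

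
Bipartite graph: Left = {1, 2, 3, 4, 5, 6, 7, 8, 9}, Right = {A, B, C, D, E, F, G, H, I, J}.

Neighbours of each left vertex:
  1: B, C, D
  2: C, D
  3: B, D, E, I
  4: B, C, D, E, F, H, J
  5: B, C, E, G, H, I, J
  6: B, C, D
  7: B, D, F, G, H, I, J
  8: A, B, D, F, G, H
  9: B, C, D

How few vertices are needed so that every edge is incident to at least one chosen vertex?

The 8 edges 1–C, 2–D, 3–I, 4–E, 5–J, 6–B, 7–H, 8–G form a matching, so any vertex cover needs at least 8 vertices (one per matched edge).
Conversely {3, 4, 5, 7, 8, B, C, D} meets every edge and has exactly 8 vertices, so 8 is optimal.

8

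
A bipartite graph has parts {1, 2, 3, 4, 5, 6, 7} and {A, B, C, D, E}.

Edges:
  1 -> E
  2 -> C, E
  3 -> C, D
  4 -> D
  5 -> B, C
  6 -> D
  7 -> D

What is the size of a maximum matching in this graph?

4

One maximum matching: 1→E, 2→C, 3→D, 5→B.
The set {1, 2, 3, 4, 6, 7} has only 3 neighbours ({C, D, E}), so by Hall's theorem at most 4 of the 7 left vertices can be matched.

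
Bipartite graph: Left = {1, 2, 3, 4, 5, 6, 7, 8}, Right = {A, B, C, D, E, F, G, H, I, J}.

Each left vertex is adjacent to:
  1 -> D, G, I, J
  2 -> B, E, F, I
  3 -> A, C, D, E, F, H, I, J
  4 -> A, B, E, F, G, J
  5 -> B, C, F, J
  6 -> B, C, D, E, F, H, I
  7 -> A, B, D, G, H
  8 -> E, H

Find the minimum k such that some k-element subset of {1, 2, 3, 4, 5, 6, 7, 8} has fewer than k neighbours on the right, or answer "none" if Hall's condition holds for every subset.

A matching saturating every left vertex exists, for instance 1→D, 2→B, 3→A, 4→J, 5→F, 6→H, 7→G, 8→E.
By Hall's marriage theorem, this means |N(S)| ≥ |S| for every subset S, so no violating subset exists.

none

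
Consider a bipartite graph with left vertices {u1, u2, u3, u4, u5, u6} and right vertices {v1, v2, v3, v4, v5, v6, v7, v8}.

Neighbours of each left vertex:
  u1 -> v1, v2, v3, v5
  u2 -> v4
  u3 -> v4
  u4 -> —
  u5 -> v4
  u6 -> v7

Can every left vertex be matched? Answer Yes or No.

The set {u2, u3, u4, u5} has only 1 neighbour ({v4}), so by Hall's theorem at most 3 of the 6 left vertices can be matched.
Hence no matching covers every left vertex.

No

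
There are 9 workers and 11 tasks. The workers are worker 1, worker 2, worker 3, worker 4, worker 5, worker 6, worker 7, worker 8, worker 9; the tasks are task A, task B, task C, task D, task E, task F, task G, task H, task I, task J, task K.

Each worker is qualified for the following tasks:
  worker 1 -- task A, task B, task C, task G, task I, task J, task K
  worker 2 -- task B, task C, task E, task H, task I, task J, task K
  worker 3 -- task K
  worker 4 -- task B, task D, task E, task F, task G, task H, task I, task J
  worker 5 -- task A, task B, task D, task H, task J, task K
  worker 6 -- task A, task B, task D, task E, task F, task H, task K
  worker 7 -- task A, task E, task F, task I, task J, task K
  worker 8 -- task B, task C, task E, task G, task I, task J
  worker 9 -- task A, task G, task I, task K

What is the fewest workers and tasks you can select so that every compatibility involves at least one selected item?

A maximum matching has 9 edges (e.g. worker 1–task I, worker 2–task H, worker 3–task K, worker 4–task F, worker 5–task D, worker 6–task E, worker 7–task A, worker 8–task C, worker 9–task G).
By König's theorem the minimum vertex cover has the same size. One such cover is {worker 1, worker 2, worker 3, worker 4, worker 5, worker 6, worker 7, worker 8, worker 9}.

9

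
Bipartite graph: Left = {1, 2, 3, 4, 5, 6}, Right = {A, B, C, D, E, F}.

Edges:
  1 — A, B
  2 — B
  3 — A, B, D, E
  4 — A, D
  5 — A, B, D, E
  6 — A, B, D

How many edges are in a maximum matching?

A valid assignment of size 4: 1→A, 2→B, 3→E, 4→D.
The set {1, 2, 3, 4, 5, 6} has only 4 neighbours ({A, B, D, E}), so by Hall's theorem at most 4 of the 6 left vertices can be matched.

4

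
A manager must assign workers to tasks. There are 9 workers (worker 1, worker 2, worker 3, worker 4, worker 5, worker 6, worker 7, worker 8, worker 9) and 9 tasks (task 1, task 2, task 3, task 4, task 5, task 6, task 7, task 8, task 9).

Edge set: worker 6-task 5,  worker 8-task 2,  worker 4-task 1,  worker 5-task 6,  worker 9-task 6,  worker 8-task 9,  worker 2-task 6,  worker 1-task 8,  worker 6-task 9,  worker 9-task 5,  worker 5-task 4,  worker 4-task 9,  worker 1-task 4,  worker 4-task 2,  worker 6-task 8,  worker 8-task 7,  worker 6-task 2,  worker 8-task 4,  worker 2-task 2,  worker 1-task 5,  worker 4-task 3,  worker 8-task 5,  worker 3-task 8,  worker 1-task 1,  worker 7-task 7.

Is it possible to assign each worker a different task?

Yes

For example, pair worker 1-task 1, worker 2-task 6, worker 3-task 8, worker 4-task 3, worker 5-task 4, worker 6-task 2, worker 7-task 7, worker 8-task 9, worker 9-task 5.
Every worker is matched, so this is a perfect matching.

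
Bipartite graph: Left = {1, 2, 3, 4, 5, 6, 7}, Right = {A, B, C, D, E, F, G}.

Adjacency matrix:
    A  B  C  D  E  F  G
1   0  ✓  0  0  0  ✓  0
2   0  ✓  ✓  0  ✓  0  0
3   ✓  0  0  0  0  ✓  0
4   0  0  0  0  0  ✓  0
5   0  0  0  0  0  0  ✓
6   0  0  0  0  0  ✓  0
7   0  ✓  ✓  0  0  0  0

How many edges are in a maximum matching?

6

For example, pair 1–B, 2–E, 3–A, 4–F, 5–G, 7–C.
The set {4, 6} has only 1 neighbour ({F}), so by Hall's theorem at most 6 of the 7 left vertices can be matched.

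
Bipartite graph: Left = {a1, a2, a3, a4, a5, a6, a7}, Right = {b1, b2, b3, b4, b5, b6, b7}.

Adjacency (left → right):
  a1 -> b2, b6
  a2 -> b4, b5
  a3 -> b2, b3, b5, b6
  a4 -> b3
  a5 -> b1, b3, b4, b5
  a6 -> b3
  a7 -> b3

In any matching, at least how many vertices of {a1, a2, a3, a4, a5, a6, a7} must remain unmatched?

2

One maximum matching: a1→b2, a2→b5, a3→b6, a4→b3, a5→b4.
The set {a4, a6, a7} has only 1 neighbour ({b3}), so by Hall's theorem at most 5 of the 7 left vertices can be matched.
That matches 5 of the 7, leaving 2 unmatched; no matching can do better.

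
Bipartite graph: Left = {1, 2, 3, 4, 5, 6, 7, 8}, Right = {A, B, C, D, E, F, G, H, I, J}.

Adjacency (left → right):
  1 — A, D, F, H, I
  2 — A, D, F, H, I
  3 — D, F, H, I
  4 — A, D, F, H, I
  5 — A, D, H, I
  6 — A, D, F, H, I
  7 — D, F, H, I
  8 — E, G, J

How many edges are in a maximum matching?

6

One maximum matching: 1-F, 2-H, 3-D, 4-A, 5-I, 8-E.
The set {1, 2, 3, 4, 5, 6, 7} has only 5 neighbours ({A, D, F, H, I}), so by Hall's theorem at most 6 of the 8 left vertices can be matched.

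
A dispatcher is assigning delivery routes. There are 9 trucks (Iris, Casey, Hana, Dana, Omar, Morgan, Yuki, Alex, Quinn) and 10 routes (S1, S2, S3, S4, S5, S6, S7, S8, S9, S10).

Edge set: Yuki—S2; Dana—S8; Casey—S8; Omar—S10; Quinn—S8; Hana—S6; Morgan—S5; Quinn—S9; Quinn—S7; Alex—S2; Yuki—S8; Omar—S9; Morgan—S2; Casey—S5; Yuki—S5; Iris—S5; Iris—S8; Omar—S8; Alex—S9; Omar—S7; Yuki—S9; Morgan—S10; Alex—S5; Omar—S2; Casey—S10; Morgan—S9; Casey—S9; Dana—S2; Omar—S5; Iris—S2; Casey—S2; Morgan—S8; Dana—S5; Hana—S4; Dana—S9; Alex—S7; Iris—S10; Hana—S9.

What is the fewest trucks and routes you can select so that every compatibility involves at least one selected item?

The 7 edges Iris–S10, Casey–S8, Hana–S4, Dana–S5, Omar–S7, Morgan–S9, Yuki–S2 form a matching, so any vertex cover needs at least 7 vertices (one per matched edge).
Conversely {Hana, S2, S5, S7, S8, S9, S10} meets every edge and has exactly 7 vertices, so 7 is optimal.

7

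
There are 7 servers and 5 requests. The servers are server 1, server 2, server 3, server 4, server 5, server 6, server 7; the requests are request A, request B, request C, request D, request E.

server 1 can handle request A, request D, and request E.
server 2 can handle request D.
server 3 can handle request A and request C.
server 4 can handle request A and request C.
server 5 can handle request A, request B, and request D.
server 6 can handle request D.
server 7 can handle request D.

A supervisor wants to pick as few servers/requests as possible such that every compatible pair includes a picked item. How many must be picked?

5

A maximum matching has 5 edges (e.g. server 1–request E, server 2–request D, server 3–request A, server 4–request C, server 5–request B).
By König's theorem the minimum vertex cover has the same size. One such cover is {server 1, server 3, server 4, server 5, request D}.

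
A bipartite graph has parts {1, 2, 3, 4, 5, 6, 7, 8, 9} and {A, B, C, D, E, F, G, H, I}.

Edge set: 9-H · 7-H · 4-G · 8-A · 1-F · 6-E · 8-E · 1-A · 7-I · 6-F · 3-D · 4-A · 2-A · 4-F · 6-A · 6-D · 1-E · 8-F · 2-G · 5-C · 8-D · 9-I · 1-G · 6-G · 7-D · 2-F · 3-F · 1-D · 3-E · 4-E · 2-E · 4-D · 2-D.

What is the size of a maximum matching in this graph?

8

A valid assignment of size 8: 1→F, 2→E, 3→D, 4→A, 5→C, 6→G, 7→I, 9→H.
The set {1, 2, 3, 4, 6, 8} has only 5 neighbours ({A, D, E, F, G}), so by Hall's theorem at most 8 of the 9 left vertices can be matched.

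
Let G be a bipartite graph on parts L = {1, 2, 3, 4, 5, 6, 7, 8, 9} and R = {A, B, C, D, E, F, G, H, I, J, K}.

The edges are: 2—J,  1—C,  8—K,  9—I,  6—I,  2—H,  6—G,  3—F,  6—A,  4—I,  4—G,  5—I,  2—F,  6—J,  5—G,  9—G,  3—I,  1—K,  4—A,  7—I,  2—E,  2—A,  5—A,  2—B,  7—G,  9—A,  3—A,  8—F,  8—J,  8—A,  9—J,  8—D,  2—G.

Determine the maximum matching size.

For example, pair 1–C, 2–E, 3–F, 4–A, 5–I, 6–J, 7–G, 8–K.
The set {4, 5, 6, 7, 9} has only 4 neighbours ({A, G, I, J}), so by Hall's theorem at most 8 of the 9 left vertices can be matched.

8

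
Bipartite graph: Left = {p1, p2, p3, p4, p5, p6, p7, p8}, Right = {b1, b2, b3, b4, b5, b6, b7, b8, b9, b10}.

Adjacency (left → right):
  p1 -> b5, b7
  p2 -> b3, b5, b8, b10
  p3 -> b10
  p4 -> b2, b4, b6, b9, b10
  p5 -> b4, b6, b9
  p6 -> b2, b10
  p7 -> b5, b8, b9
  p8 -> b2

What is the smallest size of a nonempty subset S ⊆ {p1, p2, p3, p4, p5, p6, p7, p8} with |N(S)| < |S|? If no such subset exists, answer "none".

3

Take S = {p3, p6, p8}. Its neighbourhood is {b2, b10}, so |N(S)| = 2 < |S| = 3.
Every subset of size less than 3 has at least as many neighbours as members, so 3 is the minimum.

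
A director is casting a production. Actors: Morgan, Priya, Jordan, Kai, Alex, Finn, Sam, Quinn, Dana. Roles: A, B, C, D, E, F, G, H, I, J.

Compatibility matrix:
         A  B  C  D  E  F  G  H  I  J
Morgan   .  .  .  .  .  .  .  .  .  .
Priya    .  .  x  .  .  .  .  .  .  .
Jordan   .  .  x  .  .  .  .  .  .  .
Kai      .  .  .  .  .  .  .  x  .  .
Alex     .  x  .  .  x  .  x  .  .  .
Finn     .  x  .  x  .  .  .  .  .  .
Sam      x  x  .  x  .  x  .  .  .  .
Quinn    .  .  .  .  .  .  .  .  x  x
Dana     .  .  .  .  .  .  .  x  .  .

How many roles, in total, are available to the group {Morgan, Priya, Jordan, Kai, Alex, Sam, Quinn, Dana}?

The union of neighbours of {Morgan, Priya, Jordan, Kai, Alex, Sam, Quinn, Dana} is {A, B, C, D, E, F, G, H, I, J}, which has 10 elements.
Since |N(S)| = 10 ≥ |S| = 8, Hall's condition holds for this subset.

10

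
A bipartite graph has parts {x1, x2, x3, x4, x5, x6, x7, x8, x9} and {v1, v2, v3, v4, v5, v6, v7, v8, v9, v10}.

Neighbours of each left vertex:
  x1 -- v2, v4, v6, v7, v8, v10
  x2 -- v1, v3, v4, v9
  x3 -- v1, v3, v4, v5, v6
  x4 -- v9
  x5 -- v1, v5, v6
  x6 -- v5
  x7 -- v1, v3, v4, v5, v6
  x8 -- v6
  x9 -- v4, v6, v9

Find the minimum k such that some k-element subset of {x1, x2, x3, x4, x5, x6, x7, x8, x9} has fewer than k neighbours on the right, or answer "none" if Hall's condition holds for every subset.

Take S = {x2, x3, x4, x5, x6, x7, x8}. Its neighbourhood is {v1, v3, v4, v5, v6, v9}, so |N(S)| = 6 < |S| = 7.
Every subset of size less than 7 has at least as many neighbours as members, so 7 is the minimum.

7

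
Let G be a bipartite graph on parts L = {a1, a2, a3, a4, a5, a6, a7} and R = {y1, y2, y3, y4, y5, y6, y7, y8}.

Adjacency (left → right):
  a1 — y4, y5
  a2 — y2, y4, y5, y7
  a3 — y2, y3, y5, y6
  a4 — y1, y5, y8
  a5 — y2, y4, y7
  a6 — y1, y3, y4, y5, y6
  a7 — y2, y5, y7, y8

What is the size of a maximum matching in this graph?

7

One maximum matching: a1→y4, a2→y5, a3→y3, a4→y1, a5→y2, a6→y6, a7→y7.
This saturates every left vertex, so 7 is the maximum.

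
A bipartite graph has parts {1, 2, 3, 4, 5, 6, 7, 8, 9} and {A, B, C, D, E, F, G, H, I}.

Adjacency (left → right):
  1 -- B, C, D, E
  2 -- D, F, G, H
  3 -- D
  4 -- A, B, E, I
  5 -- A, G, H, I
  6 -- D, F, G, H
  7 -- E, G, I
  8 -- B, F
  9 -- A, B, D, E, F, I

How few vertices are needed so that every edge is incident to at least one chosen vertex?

9

{1, 2, 3, 4, 5, 6, 7, 8, 9} is a vertex cover of size 9: every edge has an endpoint in this set.
No smaller cover exists because 1–C, 2–H, 3–D, 4–I, 5–G, 6–F, 7–E, 8–B, 9–A is a matching of size 9, and a cover must include an endpoint of each of these disjoint edges (König's theorem).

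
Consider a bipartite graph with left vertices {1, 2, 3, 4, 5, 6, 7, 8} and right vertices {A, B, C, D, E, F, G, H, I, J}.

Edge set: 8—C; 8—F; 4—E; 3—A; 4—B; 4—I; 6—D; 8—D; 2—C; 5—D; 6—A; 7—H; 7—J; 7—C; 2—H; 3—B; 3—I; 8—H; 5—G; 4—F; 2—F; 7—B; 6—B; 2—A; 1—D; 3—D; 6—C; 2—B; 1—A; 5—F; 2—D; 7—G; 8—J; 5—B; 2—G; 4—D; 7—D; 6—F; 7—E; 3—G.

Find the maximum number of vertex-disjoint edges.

A valid assignment of size 8: 1–D, 2–A, 3–I, 4–E, 5–F, 6–B, 7–G, 8–J.
All 8 left vertices are matched, so no larger matching exists.

8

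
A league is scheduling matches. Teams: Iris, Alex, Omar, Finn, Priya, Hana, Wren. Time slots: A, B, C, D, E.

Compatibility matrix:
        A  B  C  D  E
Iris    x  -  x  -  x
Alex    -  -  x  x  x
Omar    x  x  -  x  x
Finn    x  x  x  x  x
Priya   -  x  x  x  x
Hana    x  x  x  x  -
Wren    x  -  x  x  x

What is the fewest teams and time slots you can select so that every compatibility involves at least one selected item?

5

A maximum matching has 5 edges (e.g. Iris–A, Alex–C, Omar–E, Finn–D, Priya–B).
By König's theorem the minimum vertex cover has the same size. One such cover is {A, B, C, D, E}.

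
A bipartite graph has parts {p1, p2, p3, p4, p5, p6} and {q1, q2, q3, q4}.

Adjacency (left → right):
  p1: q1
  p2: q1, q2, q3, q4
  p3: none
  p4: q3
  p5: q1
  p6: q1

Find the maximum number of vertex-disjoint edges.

3

A valid assignment of size 3: p1-q1, p2-q2, p4-q3.
The set {p1, p3, p5, p6} has only 1 neighbour ({q1}), so by Hall's theorem at most 3 of the 6 left vertices can be matched.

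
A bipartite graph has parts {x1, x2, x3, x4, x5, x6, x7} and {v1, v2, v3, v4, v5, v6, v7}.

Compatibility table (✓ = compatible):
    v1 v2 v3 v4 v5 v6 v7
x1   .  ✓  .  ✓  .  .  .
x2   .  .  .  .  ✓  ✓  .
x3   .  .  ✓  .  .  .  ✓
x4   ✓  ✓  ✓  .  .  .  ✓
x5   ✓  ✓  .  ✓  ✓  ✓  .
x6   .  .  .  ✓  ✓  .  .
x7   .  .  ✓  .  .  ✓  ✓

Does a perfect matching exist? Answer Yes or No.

One maximum matching: x1-v2, x2-v5, x3-v3, x4-v7, x5-v1, x6-v4, x7-v6.
All 7 left vertices are covered.

Yes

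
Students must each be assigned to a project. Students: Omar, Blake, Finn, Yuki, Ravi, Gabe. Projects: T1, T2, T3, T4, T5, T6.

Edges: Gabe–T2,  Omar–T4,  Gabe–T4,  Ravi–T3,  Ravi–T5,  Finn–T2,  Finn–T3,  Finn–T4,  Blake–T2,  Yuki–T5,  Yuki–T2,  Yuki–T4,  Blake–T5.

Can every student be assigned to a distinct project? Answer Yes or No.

No

The set {Omar, Blake, Finn, Yuki, Ravi, Gabe} has only 4 neighbours ({T2, T3, T4, T5}), so by Hall's theorem at most 4 of the 6 students can be matched.
Hence no matching covers every student.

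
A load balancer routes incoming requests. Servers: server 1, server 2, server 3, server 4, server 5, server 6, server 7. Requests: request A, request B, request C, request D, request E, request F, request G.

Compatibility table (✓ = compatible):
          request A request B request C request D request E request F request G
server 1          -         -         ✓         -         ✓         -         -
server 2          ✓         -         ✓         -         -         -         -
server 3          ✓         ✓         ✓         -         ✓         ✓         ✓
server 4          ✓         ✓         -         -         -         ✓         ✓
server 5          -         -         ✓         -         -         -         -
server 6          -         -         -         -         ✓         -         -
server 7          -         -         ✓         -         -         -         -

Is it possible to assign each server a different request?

No

The set {server 1, server 5, server 6, server 7} has only 2 neighbours ({request C, request E}), so by Hall's theorem at most 5 of the 7 servers can be matched.
Hence no matching covers every server.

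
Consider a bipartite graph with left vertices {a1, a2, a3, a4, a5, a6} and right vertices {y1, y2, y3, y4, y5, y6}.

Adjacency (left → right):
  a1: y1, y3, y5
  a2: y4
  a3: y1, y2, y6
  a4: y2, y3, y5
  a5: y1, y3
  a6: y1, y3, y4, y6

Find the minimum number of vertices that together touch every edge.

{a1, a2, a3, a4, a5, a6} is a vertex cover of size 6: every edge has an endpoint in this set.
No smaller cover exists because a1–y5, a2–y4, a3–y6, a4–y2, a5–y1, a6–y3 is a matching of size 6, and a cover must include an endpoint of each of these disjoint edges (König's theorem).

6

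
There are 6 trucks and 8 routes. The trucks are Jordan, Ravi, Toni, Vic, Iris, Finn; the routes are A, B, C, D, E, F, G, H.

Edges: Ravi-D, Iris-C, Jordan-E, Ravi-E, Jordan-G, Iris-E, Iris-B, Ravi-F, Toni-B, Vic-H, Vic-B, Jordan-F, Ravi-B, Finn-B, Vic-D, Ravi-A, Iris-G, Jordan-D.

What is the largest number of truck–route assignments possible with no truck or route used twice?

5

One maximum matching: Jordan–D, Ravi–A, Toni–B, Vic–H, Iris–E.
The set {Toni, Finn} has only 1 neighbour ({B}), so by Hall's theorem at most 5 of the 6 trucks can be matched.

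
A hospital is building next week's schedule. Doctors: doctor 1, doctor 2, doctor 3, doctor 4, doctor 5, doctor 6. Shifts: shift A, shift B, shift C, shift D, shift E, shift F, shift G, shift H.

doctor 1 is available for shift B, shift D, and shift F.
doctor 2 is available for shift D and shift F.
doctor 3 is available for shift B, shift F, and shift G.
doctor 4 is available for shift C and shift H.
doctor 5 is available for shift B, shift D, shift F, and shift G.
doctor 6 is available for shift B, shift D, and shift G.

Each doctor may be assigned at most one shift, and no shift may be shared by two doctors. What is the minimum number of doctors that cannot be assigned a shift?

For example, pair doctor 1–shift B, doctor 2–shift D, doctor 3–shift F, doctor 4–shift H, doctor 5–shift G.
The set {doctor 1, doctor 2, doctor 3, doctor 5, doctor 6} has only 4 neighbours ({shift B, shift D, shift F, shift G}), so by Hall's theorem at most 5 of the 6 doctors can be matched.
That matches 5 of the 6, leaving 1 unmatched; no matching can do better.

1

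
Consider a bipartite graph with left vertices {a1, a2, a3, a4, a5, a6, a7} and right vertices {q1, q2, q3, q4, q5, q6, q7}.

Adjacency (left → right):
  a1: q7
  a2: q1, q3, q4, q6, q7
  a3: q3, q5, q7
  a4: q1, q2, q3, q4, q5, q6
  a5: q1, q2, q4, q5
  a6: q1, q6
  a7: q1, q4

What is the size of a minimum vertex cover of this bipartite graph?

7

The 7 edges a1–q7, a2–q6, a3–q5, a4–q3, a5–q2, a6–q1, a7–q4 form a matching, so any vertex cover needs at least 7 vertices (one per matched edge).
Conversely {a1, a2, a3, a4, a5, a6, a7} meets every edge and has exactly 7 vertices, so 7 is optimal.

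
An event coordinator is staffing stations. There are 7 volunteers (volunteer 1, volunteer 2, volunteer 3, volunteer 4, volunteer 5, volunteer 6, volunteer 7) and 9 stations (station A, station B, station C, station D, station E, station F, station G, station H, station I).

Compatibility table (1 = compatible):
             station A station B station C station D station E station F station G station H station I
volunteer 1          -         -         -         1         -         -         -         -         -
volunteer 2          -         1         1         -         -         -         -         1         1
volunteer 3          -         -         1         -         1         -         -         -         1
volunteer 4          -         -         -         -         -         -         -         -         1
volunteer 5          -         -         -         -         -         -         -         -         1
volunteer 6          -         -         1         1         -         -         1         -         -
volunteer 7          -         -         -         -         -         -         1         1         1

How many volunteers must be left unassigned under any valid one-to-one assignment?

A valid assignment of size 6: volunteer 1-station D, volunteer 2-station B, volunteer 3-station E, volunteer 4-station I, volunteer 6-station C, volunteer 7-station H.
The set {volunteer 4, volunteer 5} has only 1 neighbour ({station I}), so by Hall's theorem at most 6 of the 7 volunteers can be matched.
That matches 6 of the 7, leaving 1 unmatched; no matching can do better.

1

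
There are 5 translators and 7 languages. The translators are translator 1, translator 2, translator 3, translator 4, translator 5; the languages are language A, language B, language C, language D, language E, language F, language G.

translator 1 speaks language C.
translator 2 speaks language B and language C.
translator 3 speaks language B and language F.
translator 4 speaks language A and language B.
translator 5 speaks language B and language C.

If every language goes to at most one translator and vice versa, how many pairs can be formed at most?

4

One maximum matching: translator 1-language C, translator 2-language B, translator 3-language F, translator 4-language A.
The set {translator 1, translator 2, translator 5} has only 2 neighbours ({language B, language C}), so by Hall's theorem at most 4 of the 5 translators can be matched.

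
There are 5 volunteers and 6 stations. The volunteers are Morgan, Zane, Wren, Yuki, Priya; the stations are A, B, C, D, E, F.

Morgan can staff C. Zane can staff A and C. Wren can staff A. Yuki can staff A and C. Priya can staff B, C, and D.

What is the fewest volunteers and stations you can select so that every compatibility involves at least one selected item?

3

{Priya, A, C} is a vertex cover of size 3: every edge has an endpoint in this set.
No smaller cover exists because Morgan–C, Zane–A, Priya–B is a matching of size 3, and a cover must include an endpoint of each of these disjoint edges (König's theorem).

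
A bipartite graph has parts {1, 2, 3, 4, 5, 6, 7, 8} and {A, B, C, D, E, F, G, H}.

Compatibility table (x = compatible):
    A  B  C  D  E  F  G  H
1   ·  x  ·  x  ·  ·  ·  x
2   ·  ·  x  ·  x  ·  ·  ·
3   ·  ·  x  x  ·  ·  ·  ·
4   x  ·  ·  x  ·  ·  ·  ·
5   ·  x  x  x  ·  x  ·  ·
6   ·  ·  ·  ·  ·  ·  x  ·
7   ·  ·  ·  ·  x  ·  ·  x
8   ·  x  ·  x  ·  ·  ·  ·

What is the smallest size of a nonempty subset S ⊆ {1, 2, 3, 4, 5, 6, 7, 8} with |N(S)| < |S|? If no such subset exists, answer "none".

none

A matching saturating every left vertex exists, for instance 1→D, 2→E, 3→C, 4→A, 5→F, 6→G, 7→H, 8→B.
By Hall's marriage theorem, this means |N(S)| ≥ |S| for every subset S, so no violating subset exists.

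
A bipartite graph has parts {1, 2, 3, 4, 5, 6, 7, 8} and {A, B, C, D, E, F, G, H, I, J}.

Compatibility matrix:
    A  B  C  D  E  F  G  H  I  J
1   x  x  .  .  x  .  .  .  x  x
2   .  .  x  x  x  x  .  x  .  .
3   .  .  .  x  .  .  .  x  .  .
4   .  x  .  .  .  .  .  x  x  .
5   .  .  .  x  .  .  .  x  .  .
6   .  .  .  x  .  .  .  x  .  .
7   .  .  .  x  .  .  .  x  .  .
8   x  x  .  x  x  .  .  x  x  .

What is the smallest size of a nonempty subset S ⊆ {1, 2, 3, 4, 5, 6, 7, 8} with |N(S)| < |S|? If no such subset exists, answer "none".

3

Take S = {3, 5, 6}. Its neighbourhood is {D, H}, so |N(S)| = 2 < |S| = 3.
Every subset of size less than 3 has at least as many neighbours as members, so 3 is the minimum.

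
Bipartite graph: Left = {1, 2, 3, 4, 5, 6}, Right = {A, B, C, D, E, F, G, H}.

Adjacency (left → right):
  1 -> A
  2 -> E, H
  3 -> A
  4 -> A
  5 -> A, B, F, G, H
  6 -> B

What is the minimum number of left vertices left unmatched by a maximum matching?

A valid assignment of size 4: 1→A, 2→E, 5→G, 6→B.
The set {1, 3, 4} has only 1 neighbour ({A}), so by Hall's theorem at most 4 of the 6 left vertices can be matched.
That matches 4 of the 6, leaving 2 unmatched; no matching can do better.

2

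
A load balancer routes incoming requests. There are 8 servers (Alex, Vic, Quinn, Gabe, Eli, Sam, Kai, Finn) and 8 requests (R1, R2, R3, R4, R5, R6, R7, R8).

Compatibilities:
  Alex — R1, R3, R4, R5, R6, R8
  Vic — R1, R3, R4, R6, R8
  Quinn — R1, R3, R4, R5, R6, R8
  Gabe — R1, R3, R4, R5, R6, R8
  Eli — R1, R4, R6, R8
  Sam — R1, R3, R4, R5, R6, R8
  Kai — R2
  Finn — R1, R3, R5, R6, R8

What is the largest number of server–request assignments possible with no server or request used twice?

7

For example, pair Alex-R5, Vic-R1, Quinn-R4, Gabe-R3, Eli-R8, Sam-R6, Kai-R2.
The set {Alex, Vic, Quinn, Gabe, Eli, Sam, Finn} has only 6 neighbours ({R1, R3, R4, R5, R6, R8}), so by Hall's theorem at most 7 of the 8 servers can be matched.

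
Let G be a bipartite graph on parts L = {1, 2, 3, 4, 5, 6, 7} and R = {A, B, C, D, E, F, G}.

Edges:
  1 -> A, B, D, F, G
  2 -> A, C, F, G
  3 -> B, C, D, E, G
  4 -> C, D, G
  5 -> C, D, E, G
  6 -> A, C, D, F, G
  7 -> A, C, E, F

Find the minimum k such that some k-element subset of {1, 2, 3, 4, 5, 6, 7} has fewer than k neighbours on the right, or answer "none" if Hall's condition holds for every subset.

none

A matching saturating every left vertex exists, for instance 1→B, 2→F, 3→G, 4→D, 5→C, 6→A, 7→E.
By Hall's marriage theorem, this means |N(S)| ≥ |S| for every subset S, so no violating subset exists.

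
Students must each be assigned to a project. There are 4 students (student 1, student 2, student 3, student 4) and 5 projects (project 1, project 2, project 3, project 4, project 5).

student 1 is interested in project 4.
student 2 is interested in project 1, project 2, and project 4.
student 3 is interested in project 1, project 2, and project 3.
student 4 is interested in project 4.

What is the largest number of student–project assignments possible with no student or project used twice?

3

A valid assignment of size 3: student 1–project 4, student 2–project 2, student 3–project 1.
The set {student 1, student 4} has only 1 neighbour ({project 4}), so by Hall's theorem at most 3 of the 4 students can be matched.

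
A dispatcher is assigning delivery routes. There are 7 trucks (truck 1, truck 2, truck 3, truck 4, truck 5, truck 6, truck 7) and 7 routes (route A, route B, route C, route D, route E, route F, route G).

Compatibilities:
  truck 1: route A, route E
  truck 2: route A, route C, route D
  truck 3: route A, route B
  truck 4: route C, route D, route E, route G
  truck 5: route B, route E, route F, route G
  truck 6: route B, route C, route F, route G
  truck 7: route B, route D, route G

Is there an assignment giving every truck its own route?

One maximum matching: truck 1-route E, truck 2-route D, truck 3-route A, truck 4-route G, truck 5-route F, truck 6-route C, truck 7-route B.
Every truck is matched, so this is a perfect matching.

Yes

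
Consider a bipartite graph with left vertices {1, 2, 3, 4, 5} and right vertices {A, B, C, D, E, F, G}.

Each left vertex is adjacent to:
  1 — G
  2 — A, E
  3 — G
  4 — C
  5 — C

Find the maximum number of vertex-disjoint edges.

3

One maximum matching: 1-G, 2-E, 4-C.
The set {1, 3, 4, 5} has only 2 neighbours ({C, G}), so by Hall's theorem at most 3 of the 5 left vertices can be matched.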